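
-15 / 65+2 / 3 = 17 / 39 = 0.44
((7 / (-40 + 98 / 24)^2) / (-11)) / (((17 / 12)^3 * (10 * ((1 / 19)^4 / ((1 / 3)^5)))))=-467070464 / 50195408615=-0.01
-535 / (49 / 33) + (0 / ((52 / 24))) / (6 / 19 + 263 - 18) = -17655 / 49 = -360.31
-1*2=-2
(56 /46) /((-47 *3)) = -28 /3243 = -0.01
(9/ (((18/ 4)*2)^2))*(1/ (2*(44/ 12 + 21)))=1/ 444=0.00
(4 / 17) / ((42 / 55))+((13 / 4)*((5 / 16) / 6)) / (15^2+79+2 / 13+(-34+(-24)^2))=10332037 / 33510400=0.31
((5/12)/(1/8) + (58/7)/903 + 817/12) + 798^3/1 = 4282853923353/8428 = 508169663.43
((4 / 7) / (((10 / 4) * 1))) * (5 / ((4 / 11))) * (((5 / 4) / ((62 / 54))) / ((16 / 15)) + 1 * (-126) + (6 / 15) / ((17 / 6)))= -231579777 / 590240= -392.35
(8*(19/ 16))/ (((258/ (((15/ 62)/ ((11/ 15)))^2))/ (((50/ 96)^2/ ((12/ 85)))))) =630859375/ 81921359872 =0.01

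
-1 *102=-102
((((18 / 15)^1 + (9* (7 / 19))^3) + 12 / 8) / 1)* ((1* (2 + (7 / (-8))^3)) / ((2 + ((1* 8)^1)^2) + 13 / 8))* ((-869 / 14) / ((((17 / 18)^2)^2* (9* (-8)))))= 1158633103587003 / 1388454867963520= 0.83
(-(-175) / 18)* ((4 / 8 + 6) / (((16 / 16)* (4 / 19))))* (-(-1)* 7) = 302575 / 144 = 2101.22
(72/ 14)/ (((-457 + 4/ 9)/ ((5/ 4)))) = -405/ 28763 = -0.01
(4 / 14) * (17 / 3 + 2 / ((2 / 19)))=148 / 21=7.05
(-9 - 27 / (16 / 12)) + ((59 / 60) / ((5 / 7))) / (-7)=-4417 / 150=-29.45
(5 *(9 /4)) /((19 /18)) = 405 /38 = 10.66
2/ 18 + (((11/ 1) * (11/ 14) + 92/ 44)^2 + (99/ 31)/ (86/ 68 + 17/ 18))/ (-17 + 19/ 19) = -128464364909/ 17891729856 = -7.18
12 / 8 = 3 / 2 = 1.50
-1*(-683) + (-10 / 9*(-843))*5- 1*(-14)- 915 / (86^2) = 119376091 / 22188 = 5380.21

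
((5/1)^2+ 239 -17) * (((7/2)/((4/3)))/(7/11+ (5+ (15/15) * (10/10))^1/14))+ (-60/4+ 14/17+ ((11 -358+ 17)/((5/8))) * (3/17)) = 5592583/11152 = 501.49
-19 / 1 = -19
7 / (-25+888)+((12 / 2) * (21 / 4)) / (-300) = -16723 / 172600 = -0.10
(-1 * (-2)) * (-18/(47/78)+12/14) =-19092/329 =-58.03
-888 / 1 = -888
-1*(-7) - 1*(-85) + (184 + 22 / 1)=298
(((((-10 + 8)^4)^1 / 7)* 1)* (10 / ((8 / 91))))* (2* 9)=4680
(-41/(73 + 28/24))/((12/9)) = -369/890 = -0.41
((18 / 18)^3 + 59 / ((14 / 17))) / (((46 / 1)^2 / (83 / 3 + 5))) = 1.12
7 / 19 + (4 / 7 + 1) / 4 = 405 / 532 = 0.76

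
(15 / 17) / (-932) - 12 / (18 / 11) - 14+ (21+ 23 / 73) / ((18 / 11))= -86486407 / 10409508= -8.31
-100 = -100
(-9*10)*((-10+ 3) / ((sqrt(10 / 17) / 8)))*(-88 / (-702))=2464*sqrt(170) / 39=823.76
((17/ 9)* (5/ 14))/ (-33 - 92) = -0.01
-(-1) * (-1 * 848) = -848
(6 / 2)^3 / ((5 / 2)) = 54 / 5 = 10.80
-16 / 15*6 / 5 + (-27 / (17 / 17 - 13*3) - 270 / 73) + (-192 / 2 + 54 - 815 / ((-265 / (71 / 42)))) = -1584990767 / 38593275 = -41.07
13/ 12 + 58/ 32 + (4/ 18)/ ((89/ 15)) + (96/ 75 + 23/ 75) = 482731/ 106800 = 4.52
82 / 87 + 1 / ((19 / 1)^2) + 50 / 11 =1896929 / 345477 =5.49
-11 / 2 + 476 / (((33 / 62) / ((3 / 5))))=58419 / 110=531.08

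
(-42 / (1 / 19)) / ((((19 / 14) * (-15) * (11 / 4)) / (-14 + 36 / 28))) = -9968 / 55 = -181.24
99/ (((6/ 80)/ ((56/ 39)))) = 24640/ 13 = 1895.38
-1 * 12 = -12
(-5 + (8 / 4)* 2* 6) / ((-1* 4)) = -19 / 4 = -4.75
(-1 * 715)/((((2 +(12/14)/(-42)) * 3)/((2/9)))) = -70070/2619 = -26.75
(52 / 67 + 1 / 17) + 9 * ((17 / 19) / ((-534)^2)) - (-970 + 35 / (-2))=677675043509 / 685673444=988.33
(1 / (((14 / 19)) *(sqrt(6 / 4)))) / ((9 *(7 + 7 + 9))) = 19 *sqrt(6) / 8694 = 0.01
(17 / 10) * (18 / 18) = 1.70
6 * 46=276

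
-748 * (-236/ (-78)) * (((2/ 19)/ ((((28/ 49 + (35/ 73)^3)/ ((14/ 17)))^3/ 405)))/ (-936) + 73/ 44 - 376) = 1676354049495844101629490357974/ 1978273280464841238284601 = 847382.45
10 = 10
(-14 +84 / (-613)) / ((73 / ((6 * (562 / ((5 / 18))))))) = -525991536 / 223745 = -2350.85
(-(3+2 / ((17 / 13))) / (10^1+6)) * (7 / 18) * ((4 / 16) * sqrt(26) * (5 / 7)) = -385 * sqrt(26) / 19584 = -0.10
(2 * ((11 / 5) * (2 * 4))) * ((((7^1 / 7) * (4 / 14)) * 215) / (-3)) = -15136 / 21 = -720.76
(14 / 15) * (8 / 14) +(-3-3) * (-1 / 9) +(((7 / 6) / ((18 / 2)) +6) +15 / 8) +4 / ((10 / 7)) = 2593 / 216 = 12.00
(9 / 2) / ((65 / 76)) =342 / 65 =5.26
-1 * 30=-30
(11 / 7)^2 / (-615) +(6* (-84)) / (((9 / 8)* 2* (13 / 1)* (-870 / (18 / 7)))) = 106595 / 2272179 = 0.05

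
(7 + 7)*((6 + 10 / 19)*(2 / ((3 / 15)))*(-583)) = -10120880 / 19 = -532677.89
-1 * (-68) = 68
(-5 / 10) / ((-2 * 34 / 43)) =43 / 136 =0.32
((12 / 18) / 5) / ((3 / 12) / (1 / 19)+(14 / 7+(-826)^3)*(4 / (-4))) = 8 / 33813598725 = 0.00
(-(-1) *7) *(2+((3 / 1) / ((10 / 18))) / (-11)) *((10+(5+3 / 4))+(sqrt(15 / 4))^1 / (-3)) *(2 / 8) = 36603 / 880-581 *sqrt(15) / 1320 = 39.89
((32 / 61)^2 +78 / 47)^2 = 114491549956 / 30585462769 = 3.74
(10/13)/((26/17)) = 0.50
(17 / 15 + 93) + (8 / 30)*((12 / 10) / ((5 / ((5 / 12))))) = 2354 / 25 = 94.16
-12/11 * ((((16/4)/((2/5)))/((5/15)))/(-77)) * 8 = 2880/847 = 3.40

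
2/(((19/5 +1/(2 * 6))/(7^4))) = 288120/233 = 1236.57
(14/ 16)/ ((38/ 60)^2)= 1575/ 722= 2.18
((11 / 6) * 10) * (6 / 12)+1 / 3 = 19 / 2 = 9.50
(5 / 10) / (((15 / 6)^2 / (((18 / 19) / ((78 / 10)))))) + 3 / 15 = 259 / 1235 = 0.21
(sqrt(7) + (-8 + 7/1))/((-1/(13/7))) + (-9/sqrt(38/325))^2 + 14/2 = 186631/266- 13 * sqrt(7)/7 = 696.71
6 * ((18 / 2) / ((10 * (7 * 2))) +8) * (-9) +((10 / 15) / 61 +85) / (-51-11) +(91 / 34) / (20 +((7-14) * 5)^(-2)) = -8025885209977 / 18378118430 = -436.71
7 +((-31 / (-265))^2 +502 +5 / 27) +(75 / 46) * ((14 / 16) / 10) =710791813667 / 1395511200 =509.34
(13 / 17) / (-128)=-13 / 2176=-0.01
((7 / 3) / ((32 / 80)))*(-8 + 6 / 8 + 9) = 245 / 24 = 10.21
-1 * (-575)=575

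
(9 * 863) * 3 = 23301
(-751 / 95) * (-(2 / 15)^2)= 3004 / 21375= 0.14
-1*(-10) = 10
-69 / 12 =-23 / 4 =-5.75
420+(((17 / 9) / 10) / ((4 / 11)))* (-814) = -509 / 180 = -2.83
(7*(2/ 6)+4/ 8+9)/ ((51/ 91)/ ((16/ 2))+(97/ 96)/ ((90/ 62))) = 4651920/ 301177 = 15.45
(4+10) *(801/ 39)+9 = 3855/ 13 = 296.54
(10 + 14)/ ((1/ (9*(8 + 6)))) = 3024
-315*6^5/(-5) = 489888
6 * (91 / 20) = 273 / 10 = 27.30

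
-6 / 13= -0.46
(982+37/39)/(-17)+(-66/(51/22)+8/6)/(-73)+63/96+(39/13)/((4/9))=-25834751/516256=-50.04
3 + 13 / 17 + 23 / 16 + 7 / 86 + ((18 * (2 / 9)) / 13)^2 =10630829 / 1976624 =5.38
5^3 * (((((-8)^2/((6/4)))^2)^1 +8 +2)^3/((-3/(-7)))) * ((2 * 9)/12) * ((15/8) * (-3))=-2445035985231875/162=-15092814723653.55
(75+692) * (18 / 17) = 13806 / 17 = 812.12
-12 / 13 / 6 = -2 / 13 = -0.15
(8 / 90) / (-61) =-4 / 2745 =-0.00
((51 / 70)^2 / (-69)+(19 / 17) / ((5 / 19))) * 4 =16.96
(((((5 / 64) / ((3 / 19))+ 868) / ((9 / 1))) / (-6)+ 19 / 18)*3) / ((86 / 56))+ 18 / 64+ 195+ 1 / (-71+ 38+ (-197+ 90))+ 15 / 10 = 13606037 / 81270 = 167.42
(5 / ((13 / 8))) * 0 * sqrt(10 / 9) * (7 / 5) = 0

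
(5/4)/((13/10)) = 25/26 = 0.96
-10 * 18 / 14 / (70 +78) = -0.09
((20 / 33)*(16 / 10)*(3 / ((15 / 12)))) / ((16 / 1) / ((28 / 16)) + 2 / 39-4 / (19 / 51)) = -331968 / 220055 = -1.51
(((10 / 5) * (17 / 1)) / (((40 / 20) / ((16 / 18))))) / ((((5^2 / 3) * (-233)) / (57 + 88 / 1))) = -1.13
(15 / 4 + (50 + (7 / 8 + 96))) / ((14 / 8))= 1205 / 14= 86.07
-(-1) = 1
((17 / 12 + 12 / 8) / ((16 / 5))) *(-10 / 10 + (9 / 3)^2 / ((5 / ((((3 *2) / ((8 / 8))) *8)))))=14945 / 192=77.84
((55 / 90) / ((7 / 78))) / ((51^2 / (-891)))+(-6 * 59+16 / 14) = -718549 / 2023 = -355.19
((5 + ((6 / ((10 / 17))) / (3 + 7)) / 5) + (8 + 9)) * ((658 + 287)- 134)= 4501861 / 250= 18007.44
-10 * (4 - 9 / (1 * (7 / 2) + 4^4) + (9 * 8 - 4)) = -124500 / 173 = -719.65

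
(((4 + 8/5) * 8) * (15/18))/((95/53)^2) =314608/27075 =11.62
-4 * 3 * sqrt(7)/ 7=-12 * sqrt(7)/ 7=-4.54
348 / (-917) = -348 / 917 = -0.38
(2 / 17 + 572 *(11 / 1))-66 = 105844 / 17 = 6226.12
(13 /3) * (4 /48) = 13 /36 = 0.36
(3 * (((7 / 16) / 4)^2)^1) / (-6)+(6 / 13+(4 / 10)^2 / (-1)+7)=19423691 / 2662400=7.30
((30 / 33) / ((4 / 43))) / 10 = 43 / 44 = 0.98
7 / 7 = 1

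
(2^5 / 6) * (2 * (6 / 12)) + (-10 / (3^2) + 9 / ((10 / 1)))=461 / 90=5.12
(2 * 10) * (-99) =-1980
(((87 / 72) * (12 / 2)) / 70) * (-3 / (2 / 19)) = -1653 / 560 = -2.95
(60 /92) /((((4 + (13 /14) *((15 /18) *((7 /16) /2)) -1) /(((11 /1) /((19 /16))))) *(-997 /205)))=-207820800 /530233513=-0.39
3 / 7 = 0.43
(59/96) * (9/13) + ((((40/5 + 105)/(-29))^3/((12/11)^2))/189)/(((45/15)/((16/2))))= -14285930837/51774139872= -0.28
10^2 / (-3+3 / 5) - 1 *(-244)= 202.33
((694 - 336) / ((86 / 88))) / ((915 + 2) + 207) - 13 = -153141 / 12083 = -12.67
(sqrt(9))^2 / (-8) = -9 / 8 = -1.12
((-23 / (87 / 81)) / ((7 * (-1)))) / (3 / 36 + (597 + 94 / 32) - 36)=29808 / 5495819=0.01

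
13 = 13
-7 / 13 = -0.54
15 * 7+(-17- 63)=25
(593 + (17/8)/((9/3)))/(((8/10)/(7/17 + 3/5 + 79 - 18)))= 25035493/544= 46021.13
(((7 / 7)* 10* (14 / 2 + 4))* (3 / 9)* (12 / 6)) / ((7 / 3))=31.43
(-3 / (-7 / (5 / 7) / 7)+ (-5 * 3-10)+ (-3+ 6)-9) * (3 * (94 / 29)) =-280.61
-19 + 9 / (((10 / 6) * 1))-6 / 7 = -14.46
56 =56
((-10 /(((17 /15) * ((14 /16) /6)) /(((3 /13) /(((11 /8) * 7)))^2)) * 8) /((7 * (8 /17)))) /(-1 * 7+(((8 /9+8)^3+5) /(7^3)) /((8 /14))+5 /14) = 12093235200 /434380459513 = 0.03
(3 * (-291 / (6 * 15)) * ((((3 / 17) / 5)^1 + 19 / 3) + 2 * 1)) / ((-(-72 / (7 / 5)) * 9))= -724493 / 4131000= -0.18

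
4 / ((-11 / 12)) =-48 / 11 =-4.36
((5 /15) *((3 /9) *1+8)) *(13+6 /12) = 75 /2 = 37.50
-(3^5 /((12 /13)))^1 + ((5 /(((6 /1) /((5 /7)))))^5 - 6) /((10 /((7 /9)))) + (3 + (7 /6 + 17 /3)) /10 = -441465216071 /1680315840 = -262.73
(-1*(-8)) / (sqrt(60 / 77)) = 4*sqrt(1155) / 15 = 9.06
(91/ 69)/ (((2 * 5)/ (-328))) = -14924/ 345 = -43.26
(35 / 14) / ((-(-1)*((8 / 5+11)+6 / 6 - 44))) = -25 / 304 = -0.08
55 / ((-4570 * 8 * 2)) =-11 / 14624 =-0.00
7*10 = 70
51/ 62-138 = -8505/ 62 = -137.18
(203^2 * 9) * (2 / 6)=123627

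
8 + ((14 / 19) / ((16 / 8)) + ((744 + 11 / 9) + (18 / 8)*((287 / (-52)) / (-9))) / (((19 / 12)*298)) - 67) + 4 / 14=-350963407 / 6182904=-56.76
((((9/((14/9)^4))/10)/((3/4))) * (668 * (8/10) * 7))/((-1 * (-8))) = 95.83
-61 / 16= -3.81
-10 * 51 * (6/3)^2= -2040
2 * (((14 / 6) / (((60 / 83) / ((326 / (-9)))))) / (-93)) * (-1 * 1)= -94703 / 37665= -2.51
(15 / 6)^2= 25 / 4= 6.25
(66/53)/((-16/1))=-33/424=-0.08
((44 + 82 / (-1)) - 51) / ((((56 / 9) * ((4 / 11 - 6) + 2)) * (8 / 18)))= 79299 / 8960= 8.85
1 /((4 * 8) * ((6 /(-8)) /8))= -1 /3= -0.33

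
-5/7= -0.71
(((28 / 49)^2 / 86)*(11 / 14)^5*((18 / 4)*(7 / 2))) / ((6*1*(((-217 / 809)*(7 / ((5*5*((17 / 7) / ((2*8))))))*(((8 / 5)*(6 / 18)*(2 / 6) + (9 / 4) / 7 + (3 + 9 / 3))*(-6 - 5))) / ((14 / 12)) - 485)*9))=-0.00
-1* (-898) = 898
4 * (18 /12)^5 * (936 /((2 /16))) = 227448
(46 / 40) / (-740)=-23 / 14800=-0.00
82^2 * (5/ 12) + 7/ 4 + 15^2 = 36341/ 12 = 3028.42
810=810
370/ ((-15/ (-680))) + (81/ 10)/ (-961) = 483574957/ 28830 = 16773.32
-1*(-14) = 14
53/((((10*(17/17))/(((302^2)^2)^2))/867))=1589719549821415144595328/5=317943909964283028919065.60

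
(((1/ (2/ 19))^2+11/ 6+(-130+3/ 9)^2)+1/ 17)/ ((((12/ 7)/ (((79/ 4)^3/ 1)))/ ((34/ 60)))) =35707626286787/ 829440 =43050282.46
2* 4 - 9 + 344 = 343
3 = 3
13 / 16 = 0.81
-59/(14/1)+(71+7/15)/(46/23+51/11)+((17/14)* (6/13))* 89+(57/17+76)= 460035923/3387930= 135.79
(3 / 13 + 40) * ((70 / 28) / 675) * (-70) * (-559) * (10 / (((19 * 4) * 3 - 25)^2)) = 224890 / 158949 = 1.41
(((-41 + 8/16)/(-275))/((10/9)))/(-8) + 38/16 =103771/44000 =2.36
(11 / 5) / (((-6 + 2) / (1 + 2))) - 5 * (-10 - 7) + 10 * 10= 3667 / 20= 183.35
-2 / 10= -1 / 5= -0.20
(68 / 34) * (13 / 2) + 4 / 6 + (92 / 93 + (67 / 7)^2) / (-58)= 1063399 / 88102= 12.07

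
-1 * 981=-981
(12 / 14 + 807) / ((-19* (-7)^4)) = -5655 / 319333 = -0.02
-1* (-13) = 13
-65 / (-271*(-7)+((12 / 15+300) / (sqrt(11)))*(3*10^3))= 1356355 / 814286175301 - 58656000*sqrt(11) / 814286175301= -0.00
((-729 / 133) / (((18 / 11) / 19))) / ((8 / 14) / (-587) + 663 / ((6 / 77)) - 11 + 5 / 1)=-174339 / 23291179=-0.01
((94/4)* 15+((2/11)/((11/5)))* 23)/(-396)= -85765/95832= -0.89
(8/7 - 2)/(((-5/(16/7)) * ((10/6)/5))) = 288/245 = 1.18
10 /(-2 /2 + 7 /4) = 40 /3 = 13.33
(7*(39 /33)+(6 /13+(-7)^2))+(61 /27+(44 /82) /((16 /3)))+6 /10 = 384317689 /6332040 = 60.69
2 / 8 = 1 / 4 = 0.25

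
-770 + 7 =-763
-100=-100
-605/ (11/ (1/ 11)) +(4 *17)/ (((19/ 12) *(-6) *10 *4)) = -492/ 95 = -5.18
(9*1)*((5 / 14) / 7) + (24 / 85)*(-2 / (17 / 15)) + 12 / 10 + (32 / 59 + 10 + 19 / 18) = 479699996 / 37597455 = 12.76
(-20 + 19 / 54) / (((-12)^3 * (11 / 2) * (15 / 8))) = 1061 / 962280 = 0.00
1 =1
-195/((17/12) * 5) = -27.53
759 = 759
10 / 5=2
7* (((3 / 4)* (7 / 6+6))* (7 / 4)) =2107 / 32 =65.84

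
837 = 837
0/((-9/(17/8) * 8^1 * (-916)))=0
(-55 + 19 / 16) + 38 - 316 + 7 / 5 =-26433 / 80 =-330.41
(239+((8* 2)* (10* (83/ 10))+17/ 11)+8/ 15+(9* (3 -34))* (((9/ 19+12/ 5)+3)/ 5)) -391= 13328879/ 15675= 850.33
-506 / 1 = -506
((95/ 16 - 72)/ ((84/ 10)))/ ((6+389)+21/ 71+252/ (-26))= -696865/ 34167552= -0.02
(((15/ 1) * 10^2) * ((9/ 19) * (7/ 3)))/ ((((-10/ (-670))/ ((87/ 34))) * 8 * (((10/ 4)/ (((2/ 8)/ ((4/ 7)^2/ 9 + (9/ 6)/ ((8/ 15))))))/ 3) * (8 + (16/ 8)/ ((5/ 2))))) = 60730165125/ 142837706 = 425.17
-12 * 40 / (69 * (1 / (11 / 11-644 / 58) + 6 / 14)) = -82040 / 3887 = -21.11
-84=-84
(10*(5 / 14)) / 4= 25 / 28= 0.89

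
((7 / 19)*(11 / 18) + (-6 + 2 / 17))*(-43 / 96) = 1414313 / 558144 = 2.53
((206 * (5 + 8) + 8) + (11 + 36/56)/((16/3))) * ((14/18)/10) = 602153/2880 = 209.08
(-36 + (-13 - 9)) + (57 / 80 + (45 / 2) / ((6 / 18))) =817 / 80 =10.21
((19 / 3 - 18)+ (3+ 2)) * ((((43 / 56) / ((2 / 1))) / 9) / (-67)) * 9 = 215 / 5628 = 0.04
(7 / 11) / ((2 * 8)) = 7 / 176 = 0.04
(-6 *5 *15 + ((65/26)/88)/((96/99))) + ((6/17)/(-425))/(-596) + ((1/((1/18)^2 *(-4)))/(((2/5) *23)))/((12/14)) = -5834566325211/12677158400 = -460.24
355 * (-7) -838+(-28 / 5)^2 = -82291 / 25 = -3291.64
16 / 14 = 8 / 7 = 1.14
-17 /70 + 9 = 613 /70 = 8.76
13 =13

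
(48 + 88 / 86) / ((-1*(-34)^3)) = 31 / 24854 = 0.00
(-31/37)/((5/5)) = -31/37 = -0.84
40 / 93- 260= -24140 / 93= -259.57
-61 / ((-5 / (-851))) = -51911 / 5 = -10382.20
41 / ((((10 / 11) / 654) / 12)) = 1769724 / 5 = 353944.80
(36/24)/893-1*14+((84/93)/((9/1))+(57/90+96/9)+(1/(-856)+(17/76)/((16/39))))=-17521394671/8530793280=-2.05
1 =1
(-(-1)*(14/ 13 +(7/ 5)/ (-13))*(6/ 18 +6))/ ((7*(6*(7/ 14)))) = 19/ 65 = 0.29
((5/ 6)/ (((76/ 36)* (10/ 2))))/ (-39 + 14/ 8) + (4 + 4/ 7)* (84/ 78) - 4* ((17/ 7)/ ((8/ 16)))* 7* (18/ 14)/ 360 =5713059/ 1288105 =4.44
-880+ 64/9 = -7856/9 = -872.89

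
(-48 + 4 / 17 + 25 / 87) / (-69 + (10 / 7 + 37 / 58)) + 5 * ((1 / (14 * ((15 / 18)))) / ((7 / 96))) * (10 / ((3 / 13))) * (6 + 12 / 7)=934339767638 / 475372275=1965.49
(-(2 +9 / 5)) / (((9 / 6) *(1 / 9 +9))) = -57 / 205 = -0.28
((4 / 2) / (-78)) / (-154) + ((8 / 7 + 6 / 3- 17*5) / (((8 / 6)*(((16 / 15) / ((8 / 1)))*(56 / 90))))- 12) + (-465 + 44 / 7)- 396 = -1080793745 / 672672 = -1606.72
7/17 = 0.41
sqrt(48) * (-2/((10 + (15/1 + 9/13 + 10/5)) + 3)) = -104 * sqrt(3)/399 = -0.45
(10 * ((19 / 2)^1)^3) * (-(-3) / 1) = 102885 / 4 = 25721.25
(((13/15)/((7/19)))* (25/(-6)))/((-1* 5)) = 247/126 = 1.96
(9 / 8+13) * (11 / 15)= 1243 / 120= 10.36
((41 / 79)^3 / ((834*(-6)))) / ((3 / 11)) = -758131 / 7401501468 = -0.00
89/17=5.24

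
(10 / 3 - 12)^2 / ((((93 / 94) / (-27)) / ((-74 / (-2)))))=-2351128 / 31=-75842.84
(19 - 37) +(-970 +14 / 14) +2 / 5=-986.60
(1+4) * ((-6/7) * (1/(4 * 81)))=-5/378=-0.01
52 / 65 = 4 / 5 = 0.80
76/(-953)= -76/953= -0.08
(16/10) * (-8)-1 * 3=-79/5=-15.80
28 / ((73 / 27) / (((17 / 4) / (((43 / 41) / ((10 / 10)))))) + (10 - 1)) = 526932 / 181927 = 2.90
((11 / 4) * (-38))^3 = -9129329 / 8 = -1141166.12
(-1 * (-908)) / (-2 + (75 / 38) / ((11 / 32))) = 94886 / 391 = 242.68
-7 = -7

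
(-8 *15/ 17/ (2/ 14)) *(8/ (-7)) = 960/ 17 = 56.47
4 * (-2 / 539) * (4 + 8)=-96 / 539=-0.18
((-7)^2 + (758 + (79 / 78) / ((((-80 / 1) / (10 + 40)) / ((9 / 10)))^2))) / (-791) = -5373525 / 5264896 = -1.02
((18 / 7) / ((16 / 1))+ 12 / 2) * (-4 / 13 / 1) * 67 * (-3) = 69345 / 182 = 381.02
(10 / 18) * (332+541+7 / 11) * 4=192200 / 99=1941.41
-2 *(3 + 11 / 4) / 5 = -23 / 10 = -2.30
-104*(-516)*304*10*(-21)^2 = 71944104960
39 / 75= 13 / 25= 0.52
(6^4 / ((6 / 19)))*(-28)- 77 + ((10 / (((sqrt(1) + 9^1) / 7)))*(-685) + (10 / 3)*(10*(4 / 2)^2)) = -358952 / 3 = -119650.67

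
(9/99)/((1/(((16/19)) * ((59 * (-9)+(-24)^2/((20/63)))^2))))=658846224/5225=126094.97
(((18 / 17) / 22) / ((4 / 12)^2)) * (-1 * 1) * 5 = -405 / 187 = -2.17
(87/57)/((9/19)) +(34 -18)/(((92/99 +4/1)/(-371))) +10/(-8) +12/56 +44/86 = -794207431/660996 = -1201.53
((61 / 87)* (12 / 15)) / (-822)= -122 / 178785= -0.00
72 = 72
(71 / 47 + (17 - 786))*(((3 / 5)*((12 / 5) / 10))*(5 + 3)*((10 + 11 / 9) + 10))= -110236032 / 5875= -18763.58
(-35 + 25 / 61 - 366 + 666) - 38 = 13872 / 61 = 227.41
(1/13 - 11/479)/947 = 336/5896969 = 0.00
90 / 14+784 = 5533 / 7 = 790.43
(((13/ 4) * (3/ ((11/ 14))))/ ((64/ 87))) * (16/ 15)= 7917/ 440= 17.99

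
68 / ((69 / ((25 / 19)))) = 1700 / 1311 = 1.30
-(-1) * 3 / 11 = 3 / 11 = 0.27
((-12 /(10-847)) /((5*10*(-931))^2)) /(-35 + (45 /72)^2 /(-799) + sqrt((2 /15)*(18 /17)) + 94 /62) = -387756566464 /1962140294982444897450375-9536659456*sqrt(255) /68674910324385571410763125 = -0.00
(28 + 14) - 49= -7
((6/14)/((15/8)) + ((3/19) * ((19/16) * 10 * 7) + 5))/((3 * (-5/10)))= -1713/140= -12.24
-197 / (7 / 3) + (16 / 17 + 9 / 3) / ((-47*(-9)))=-4249412 / 50337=-84.42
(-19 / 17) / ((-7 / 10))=190 / 119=1.60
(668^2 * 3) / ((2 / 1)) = 669336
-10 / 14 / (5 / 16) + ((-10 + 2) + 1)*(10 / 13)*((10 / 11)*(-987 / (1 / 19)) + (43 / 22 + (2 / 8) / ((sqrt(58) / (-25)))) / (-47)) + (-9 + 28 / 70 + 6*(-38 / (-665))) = 1962877466 / 21385 - 875*sqrt(58) / 70876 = 91787.49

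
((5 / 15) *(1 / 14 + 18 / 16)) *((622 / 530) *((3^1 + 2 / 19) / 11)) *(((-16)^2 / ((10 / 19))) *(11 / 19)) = 19670128 / 528675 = 37.21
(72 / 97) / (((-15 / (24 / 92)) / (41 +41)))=-1.06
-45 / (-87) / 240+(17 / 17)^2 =465 / 464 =1.00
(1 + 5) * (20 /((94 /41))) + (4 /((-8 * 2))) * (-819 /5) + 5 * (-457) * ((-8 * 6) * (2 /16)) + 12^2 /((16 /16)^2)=13110453 /940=13947.29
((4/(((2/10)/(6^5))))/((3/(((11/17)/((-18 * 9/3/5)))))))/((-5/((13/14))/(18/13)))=95040/119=798.66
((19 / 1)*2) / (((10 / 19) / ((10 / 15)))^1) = 722 / 15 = 48.13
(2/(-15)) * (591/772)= -197/1930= -0.10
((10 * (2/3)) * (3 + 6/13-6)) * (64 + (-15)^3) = 728420/13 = 56032.31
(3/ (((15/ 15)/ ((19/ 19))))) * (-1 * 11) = -33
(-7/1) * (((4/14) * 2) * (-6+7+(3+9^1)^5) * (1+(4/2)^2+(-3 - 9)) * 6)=41803944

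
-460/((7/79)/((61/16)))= -19792.32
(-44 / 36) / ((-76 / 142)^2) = -55451 / 12996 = -4.27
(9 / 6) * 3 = 9 / 2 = 4.50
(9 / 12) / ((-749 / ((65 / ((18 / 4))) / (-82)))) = 65 / 368508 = 0.00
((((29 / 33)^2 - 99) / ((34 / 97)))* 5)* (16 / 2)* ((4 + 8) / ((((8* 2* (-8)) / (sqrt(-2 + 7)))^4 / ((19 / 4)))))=-0.06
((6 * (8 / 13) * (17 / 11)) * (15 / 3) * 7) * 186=5312160 / 143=37147.97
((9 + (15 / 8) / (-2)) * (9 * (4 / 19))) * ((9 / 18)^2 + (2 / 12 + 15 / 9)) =9675 / 304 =31.83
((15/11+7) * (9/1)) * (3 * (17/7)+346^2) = 693916164/77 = 9011898.23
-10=-10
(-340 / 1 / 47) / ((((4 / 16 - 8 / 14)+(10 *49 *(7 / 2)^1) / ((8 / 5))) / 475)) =-9044000 / 2820329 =-3.21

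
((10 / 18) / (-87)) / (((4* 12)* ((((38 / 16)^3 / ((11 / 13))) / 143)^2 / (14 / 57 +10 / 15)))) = -62368317440 / 6299114144733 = -0.01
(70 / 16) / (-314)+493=1238381 / 2512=492.99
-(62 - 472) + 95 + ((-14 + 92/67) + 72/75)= 826333/1675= 493.33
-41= -41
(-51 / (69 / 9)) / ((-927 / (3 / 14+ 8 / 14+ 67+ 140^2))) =4680933 / 33166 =141.14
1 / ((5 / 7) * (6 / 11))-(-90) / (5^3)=493 / 150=3.29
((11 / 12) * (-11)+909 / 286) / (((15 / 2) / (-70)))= 82943 / 1287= 64.45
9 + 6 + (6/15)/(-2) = 74/5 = 14.80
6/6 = 1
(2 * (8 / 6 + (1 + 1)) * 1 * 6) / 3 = 40 / 3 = 13.33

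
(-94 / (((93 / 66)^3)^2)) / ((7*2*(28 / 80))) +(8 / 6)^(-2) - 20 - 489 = -355477513557975 / 695802885904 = -510.89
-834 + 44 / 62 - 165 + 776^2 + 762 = 18660131 / 31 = 601939.71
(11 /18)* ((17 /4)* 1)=187 /72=2.60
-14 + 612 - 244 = 354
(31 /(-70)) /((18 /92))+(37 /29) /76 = -2.25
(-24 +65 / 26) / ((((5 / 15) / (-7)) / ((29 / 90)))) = 8729 / 60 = 145.48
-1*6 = -6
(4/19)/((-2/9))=-18/19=-0.95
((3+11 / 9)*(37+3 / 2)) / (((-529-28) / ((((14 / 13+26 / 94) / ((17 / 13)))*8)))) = -9679208 / 4005387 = -2.42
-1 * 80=-80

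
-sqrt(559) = -23.64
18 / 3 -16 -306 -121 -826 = -1263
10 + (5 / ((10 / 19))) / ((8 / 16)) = 29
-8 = -8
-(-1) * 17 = 17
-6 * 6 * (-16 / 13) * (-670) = -385920 / 13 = -29686.15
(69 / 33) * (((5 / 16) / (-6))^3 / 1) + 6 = 58389701 / 9732096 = 6.00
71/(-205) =-71/205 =-0.35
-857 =-857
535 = 535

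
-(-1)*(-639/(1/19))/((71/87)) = -14877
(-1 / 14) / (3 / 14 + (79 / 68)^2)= -2312 / 50623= -0.05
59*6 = 354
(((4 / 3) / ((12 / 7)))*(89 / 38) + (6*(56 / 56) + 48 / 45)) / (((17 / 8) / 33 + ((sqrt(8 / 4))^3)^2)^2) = 58850528 / 430600895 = 0.14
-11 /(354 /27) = -99 /118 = -0.84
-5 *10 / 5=-10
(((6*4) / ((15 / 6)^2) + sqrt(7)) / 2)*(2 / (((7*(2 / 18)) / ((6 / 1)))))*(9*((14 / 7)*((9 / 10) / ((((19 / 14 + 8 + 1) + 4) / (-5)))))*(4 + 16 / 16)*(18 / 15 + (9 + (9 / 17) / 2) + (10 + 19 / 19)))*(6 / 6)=-510743232 / 28475- 5320242*sqrt(7) / 1139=-30294.79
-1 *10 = -10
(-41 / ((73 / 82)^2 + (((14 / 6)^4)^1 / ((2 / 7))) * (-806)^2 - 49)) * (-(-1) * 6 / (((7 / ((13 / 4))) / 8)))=-3483543024 / 256954200827219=-0.00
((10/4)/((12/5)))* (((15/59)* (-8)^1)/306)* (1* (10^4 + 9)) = -1251125/18054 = -69.30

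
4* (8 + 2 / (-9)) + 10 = 370 / 9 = 41.11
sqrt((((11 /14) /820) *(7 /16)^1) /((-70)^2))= sqrt(4510) /229600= 0.00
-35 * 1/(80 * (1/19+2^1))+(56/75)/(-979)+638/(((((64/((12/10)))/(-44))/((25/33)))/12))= -24360566941/5090800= -4785.21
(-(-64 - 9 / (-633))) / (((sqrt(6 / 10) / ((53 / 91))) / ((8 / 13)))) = 5724424*sqrt(15) / 748839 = 29.61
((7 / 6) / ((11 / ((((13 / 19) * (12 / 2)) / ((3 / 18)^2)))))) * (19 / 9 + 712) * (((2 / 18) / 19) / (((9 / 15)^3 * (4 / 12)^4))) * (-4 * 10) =-11697140000 / 11913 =-981880.30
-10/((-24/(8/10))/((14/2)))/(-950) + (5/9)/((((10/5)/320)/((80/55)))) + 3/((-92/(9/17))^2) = 14871992582987/115027664400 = 129.29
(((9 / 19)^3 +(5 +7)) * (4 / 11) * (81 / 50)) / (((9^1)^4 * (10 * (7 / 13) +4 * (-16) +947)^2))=9355502 / 6792756137583075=0.00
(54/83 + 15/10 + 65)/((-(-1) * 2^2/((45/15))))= 33441/664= 50.36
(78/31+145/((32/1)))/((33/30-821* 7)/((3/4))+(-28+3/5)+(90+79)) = -34955/37297216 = -0.00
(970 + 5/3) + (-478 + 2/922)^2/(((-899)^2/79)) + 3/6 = 1024890357308419/1030558108326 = 994.50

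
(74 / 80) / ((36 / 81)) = 333 / 160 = 2.08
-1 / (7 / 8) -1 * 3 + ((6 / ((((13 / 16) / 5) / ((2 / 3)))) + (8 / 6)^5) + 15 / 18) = 1128641 / 44226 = 25.52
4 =4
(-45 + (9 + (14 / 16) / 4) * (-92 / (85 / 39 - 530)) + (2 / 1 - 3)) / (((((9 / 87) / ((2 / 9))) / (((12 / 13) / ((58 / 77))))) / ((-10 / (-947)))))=-24474835 / 19833021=-1.23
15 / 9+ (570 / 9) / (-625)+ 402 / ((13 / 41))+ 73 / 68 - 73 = 396966283 / 331500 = 1197.49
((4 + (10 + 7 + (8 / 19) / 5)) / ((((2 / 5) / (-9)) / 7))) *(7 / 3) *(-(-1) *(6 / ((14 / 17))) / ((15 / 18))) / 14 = -919377 / 190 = -4838.83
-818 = -818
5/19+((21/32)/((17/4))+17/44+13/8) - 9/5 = 11173/17765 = 0.63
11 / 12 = 0.92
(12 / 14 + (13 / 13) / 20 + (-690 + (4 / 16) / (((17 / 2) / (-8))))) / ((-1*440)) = 1640601 / 1047200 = 1.57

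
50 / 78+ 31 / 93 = 0.97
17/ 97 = 0.18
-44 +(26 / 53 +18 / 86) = -98681 / 2279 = -43.30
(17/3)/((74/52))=442/111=3.98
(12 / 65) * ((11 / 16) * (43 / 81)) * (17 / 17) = 0.07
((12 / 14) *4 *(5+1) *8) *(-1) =-1152 / 7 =-164.57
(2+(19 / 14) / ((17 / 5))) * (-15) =-8565 / 238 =-35.99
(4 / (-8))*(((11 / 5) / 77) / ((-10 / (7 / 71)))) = 1 / 7100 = 0.00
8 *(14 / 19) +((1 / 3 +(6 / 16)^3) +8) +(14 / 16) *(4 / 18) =1267337 / 87552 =14.48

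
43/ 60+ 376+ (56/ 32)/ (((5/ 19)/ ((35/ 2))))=59171/ 120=493.09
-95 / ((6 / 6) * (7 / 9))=-855 / 7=-122.14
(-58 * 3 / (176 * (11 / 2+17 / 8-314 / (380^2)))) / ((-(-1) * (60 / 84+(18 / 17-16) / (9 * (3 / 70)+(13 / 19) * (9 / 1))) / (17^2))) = 248684342495 / 10410303904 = 23.89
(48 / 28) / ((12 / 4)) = 4 / 7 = 0.57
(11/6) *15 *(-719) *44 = -869990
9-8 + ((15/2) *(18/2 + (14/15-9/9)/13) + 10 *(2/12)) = 2735/39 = 70.13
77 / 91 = 11 / 13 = 0.85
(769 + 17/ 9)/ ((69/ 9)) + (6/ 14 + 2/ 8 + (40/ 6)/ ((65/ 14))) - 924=-6876215/ 8372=-821.33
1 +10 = 11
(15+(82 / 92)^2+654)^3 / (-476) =-2846895803405624125 / 4509765322496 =-631273.60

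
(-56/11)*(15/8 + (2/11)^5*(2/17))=-287479619/30116537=-9.55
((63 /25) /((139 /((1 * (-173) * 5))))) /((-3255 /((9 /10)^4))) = 3405159 /1077250000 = 0.00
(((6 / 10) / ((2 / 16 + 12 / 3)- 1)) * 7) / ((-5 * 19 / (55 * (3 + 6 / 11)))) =-6552 / 2375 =-2.76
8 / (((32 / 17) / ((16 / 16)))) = 4.25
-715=-715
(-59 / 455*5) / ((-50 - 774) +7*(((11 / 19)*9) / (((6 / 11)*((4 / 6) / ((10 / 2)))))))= 4484 / 2230319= 0.00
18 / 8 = 9 / 4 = 2.25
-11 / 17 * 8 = -88 / 17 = -5.18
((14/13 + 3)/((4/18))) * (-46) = -10971/13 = -843.92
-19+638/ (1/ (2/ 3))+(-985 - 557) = -3407/ 3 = -1135.67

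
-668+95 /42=-27961 /42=-665.74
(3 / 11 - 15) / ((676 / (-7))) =567 / 3718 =0.15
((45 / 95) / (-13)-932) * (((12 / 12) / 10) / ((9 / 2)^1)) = -230213 / 11115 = -20.71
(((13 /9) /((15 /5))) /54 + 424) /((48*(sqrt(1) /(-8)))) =-618205 /8748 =-70.67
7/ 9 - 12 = -101/ 9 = -11.22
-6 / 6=-1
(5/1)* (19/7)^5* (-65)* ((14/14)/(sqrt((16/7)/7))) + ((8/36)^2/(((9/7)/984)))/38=-3715404350407/44341668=-83790.36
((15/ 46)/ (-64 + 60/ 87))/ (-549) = 145/ 15455448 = 0.00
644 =644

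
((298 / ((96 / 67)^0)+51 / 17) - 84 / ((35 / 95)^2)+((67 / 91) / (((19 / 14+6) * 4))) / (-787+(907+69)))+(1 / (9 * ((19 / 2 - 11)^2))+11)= -66552097 / 216918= -306.81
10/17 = 0.59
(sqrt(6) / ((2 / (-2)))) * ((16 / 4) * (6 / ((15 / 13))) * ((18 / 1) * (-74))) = 138528 * sqrt(6) / 5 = 67864.58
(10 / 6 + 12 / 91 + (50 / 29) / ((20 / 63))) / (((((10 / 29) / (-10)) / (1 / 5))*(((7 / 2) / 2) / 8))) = -1831568 / 9555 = -191.69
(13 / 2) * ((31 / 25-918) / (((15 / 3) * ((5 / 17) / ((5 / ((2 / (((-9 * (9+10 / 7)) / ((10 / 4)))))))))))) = 3327770043 / 8750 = 380316.58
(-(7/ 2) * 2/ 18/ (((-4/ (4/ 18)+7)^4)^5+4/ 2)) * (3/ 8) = -7/ 32291999756762880441744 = -0.00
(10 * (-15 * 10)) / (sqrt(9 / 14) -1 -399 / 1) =4500 * sqrt(14) / 2239991 +8400000 / 2239991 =3.76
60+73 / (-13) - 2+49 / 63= 6220 / 117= 53.16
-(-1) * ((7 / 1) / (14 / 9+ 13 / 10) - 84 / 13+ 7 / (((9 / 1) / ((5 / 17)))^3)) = -47983045271 / 11966048757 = -4.01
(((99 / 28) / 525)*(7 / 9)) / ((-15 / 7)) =-11 / 4500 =-0.00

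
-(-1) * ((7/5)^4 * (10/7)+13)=2311/125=18.49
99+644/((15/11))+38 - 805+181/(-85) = -10091/51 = -197.86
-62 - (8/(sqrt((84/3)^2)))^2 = -3042/49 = -62.08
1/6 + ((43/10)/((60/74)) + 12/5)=787/100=7.87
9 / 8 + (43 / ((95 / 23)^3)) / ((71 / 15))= 122128869 / 97397800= 1.25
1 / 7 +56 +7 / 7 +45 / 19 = 7915 / 133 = 59.51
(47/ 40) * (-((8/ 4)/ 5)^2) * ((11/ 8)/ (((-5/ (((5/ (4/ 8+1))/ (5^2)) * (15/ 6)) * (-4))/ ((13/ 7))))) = -6721/ 840000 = -0.01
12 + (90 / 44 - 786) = -16983 / 22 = -771.95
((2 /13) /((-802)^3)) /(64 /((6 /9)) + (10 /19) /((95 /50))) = -361 /116537648341712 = -0.00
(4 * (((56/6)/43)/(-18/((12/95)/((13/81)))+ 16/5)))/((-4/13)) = 32760/228373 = 0.14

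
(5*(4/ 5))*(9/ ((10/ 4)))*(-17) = -1224/ 5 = -244.80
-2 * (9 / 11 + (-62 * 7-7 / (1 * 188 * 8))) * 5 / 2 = 35833185 / 16544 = 2165.93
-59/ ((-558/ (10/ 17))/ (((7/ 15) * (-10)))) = -4130/ 14229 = -0.29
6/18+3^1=10/3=3.33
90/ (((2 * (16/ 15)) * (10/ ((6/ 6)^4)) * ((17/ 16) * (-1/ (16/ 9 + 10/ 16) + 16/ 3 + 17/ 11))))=154143/ 250886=0.61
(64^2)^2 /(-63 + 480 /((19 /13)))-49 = 318519997 /5043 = 63160.82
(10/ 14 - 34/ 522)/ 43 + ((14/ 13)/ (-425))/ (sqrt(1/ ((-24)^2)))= -19843846/ 434049525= -0.05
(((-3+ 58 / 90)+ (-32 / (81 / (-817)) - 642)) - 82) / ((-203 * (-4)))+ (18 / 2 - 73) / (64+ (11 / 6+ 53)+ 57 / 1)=-29872621 / 34694730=-0.86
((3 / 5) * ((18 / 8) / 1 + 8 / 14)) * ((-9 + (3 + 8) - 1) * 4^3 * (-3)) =-11376 / 35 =-325.03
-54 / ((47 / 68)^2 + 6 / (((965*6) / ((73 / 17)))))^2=-1075187080742400 / 4629128674681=-232.27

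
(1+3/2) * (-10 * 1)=-25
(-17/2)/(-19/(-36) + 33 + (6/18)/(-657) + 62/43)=-2881602/11854955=-0.24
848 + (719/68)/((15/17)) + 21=52859/60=880.98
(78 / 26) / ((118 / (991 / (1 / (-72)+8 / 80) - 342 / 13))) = 6940917 / 23777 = 291.92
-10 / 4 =-5 / 2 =-2.50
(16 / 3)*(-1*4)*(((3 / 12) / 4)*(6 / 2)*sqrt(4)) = -8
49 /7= 7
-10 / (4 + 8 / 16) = -20 / 9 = -2.22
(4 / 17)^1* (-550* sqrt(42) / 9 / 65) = -440* sqrt(42) / 1989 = -1.43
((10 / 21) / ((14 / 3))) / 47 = 5 / 2303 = 0.00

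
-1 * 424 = -424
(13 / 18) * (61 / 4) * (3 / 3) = 793 / 72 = 11.01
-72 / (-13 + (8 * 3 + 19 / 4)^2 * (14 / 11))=-704 / 10159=-0.07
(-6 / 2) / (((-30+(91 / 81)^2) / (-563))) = -58.77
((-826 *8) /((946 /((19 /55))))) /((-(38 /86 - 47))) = -4484 /86515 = -0.05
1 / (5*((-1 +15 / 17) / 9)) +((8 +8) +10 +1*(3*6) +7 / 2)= 161 / 5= 32.20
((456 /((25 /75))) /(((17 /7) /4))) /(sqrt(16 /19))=9576 * sqrt(19) /17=2455.34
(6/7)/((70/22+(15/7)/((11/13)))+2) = 1/9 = 0.11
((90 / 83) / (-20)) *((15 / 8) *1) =-135 / 1328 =-0.10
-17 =-17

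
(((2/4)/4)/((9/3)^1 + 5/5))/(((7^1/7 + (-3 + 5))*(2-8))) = -1/576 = -0.00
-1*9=-9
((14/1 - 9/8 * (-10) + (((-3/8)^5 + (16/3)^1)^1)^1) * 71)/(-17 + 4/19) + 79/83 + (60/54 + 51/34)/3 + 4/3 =-2954969843777/23425155072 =-126.15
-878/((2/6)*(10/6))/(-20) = 3951/50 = 79.02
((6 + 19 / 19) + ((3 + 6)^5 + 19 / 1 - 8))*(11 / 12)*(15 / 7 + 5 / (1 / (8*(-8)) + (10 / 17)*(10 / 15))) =28734618825 / 34412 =835017.40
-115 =-115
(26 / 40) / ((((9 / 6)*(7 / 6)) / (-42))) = -78 / 5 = -15.60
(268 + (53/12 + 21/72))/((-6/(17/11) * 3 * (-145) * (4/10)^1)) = 10115/25056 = 0.40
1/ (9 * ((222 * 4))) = 1/ 7992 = 0.00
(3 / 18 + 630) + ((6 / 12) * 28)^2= 4957 / 6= 826.17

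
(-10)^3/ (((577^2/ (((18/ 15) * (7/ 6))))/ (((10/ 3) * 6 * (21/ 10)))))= -58800/ 332929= -0.18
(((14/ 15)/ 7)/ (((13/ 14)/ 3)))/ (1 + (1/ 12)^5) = 0.43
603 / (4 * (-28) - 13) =-603 / 125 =-4.82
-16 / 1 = -16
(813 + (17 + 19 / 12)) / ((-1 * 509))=-9979 / 6108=-1.63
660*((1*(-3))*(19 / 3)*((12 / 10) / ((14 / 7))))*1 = -7524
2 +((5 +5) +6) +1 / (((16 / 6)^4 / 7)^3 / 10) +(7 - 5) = 688106188675 / 34359738368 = 20.03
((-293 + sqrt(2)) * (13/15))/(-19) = 3809/285 - 13 * sqrt(2)/285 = 13.30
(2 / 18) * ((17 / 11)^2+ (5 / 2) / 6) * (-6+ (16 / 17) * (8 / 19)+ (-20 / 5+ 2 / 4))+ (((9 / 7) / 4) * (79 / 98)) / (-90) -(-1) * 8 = 149403276691 / 28955813040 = 5.16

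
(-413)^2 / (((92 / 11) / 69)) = 5628777 / 4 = 1407194.25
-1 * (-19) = 19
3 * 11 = 33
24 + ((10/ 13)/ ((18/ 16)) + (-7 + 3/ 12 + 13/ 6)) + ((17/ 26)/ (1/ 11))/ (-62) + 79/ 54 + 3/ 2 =499381/ 21762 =22.95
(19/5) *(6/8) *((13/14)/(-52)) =-57/1120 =-0.05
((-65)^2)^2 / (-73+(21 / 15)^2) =-446265625 / 1776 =-251275.69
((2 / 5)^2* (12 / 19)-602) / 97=-285902 / 46075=-6.21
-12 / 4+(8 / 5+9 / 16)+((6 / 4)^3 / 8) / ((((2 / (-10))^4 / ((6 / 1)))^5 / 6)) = 150169372558593749933 / 80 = 1877117156982421874.16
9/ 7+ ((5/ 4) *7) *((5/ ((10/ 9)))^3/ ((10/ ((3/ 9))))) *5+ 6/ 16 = 60279/ 448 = 134.55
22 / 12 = 11 / 6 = 1.83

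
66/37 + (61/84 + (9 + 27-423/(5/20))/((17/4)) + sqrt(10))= -20454775/52836 + sqrt(10)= -383.97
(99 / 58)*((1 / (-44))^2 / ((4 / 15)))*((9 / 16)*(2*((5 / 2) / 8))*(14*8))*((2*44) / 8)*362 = 7697025 / 14848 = 518.39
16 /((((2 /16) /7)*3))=896 /3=298.67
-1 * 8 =-8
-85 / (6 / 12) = -170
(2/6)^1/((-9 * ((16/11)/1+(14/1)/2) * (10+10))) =-0.00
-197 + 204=7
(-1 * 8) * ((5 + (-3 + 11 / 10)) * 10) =-248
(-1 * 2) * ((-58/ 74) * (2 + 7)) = 522/ 37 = 14.11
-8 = -8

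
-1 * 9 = -9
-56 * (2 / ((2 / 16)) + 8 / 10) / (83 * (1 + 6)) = -672 / 415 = -1.62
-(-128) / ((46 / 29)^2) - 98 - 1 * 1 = -25459 / 529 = -48.13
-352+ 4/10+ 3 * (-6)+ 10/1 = -1798/5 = -359.60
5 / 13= 0.38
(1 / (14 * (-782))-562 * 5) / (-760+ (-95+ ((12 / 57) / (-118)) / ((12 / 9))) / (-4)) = 68972621202 / 18071554319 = 3.82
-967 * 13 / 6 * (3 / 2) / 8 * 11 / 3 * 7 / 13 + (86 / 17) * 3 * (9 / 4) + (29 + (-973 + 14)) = -2727835 / 1632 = -1671.47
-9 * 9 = -81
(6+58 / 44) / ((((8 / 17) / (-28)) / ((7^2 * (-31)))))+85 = 29106261 / 44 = 661505.93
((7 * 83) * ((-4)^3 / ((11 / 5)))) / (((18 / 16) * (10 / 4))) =-594944 / 99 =-6009.54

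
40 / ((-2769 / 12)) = -160 / 923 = -0.17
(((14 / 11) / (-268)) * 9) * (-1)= 63 / 1474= 0.04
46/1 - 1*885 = -839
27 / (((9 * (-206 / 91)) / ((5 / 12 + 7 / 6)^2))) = -32851 / 9888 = -3.32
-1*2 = -2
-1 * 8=-8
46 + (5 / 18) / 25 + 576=55981 / 90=622.01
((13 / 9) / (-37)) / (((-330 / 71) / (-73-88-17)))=-82147 / 54945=-1.50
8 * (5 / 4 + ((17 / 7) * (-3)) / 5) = -58 / 35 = -1.66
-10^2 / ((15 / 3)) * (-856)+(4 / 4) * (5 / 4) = 68485 / 4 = 17121.25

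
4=4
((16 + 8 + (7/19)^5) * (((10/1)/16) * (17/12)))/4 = 5052670555/950822016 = 5.31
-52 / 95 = -0.55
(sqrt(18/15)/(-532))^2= 3/707560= 0.00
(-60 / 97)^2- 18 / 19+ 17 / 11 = 1928525 / 1966481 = 0.98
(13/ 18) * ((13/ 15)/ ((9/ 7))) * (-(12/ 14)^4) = -1352/ 5145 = -0.26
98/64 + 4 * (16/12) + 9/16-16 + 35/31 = -22153/2976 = -7.44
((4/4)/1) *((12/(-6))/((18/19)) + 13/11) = -92/99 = -0.93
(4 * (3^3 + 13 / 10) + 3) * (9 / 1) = 5229 / 5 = 1045.80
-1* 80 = -80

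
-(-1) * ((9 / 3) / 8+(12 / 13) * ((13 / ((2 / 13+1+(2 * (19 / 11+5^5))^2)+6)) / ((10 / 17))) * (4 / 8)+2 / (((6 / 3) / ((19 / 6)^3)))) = 533627600111417 / 16608582231750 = 32.13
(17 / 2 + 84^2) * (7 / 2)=98903 / 4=24725.75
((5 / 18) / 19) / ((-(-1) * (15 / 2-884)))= -5 / 299763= -0.00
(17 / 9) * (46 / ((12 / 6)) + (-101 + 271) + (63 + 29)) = 1615 / 3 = 538.33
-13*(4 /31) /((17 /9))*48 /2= -11232 /527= -21.31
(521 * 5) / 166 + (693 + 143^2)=3512177 / 166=21157.69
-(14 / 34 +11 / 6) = -229 / 102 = -2.25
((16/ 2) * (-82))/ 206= -328/ 103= -3.18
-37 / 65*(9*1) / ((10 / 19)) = -6327 / 650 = -9.73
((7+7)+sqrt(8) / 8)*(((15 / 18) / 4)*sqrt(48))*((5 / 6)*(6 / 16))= 25*sqrt(3)*(sqrt(2)+56) / 384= 6.47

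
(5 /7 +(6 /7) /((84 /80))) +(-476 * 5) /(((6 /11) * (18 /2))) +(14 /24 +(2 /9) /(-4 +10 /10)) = -851615 /1764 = -482.77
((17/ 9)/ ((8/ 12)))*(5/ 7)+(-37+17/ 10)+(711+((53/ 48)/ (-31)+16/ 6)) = 35432881/ 52080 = 680.35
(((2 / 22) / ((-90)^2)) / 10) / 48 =1 / 42768000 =0.00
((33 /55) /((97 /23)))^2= 4761 /235225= 0.02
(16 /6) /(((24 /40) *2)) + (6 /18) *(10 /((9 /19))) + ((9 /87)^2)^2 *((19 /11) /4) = 7780132553 /840249828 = 9.26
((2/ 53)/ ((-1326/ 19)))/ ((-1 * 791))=19/ 27794949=0.00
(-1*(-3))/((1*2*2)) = 3/4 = 0.75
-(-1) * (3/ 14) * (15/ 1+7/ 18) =277/ 84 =3.30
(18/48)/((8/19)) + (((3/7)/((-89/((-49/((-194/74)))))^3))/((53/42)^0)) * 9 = 35203062261921/41177995016768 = 0.85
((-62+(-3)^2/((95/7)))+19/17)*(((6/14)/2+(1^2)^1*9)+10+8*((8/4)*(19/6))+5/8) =-4245.81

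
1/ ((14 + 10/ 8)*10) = 0.01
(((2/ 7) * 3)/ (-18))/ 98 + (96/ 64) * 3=4630/ 1029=4.50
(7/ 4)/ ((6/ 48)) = 14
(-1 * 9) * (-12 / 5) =108 / 5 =21.60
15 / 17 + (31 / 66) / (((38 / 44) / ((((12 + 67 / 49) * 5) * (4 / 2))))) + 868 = 941.58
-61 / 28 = -2.18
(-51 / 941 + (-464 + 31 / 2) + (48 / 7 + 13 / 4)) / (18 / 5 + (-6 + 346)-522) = 2.46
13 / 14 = 0.93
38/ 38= 1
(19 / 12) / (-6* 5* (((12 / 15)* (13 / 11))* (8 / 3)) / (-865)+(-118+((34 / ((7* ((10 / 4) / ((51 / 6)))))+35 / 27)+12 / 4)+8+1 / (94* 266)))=-10170783315 / 572359891783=-0.02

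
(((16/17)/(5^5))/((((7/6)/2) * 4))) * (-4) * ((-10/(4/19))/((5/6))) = 10944/371875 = 0.03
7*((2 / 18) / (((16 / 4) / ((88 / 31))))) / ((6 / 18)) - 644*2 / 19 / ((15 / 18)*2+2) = -327166 / 19437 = -16.83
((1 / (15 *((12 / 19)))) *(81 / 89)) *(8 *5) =342 / 89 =3.84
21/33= 7/11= 0.64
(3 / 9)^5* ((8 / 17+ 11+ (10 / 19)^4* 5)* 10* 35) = 9191908250 / 538356051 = 17.07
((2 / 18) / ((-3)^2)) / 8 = 1 / 648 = 0.00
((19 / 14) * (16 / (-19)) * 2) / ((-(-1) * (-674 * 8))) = 1 / 2359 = 0.00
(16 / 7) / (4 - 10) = -0.38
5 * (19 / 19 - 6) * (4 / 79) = -100 / 79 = -1.27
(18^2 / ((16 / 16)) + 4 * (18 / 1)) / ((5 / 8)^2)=1013.76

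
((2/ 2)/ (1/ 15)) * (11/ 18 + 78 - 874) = -71585/ 6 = -11930.83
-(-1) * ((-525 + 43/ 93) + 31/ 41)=-523.78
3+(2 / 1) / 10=3.20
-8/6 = -4/3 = -1.33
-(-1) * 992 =992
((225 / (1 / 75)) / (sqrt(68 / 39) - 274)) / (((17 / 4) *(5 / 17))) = -18032625 / 365987 - 3375 *sqrt(663) / 365987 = -49.51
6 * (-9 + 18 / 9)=-42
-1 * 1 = -1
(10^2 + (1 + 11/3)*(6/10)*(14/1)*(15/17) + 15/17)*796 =1833188/17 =107834.59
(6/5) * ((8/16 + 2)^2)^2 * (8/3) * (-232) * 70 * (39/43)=-79170000/43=-1841162.79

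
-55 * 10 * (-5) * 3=8250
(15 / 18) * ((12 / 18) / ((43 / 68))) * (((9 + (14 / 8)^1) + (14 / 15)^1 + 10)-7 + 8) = 23137 / 1161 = 19.93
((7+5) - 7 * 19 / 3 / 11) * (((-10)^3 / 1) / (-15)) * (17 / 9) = 894200 / 891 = 1003.59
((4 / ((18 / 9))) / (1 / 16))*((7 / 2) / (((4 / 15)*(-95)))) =-84 / 19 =-4.42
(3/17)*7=21/17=1.24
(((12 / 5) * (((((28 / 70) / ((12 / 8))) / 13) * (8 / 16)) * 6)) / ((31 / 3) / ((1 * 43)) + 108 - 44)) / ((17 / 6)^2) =222912 / 778356475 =0.00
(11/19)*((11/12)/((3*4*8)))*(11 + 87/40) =63767/875520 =0.07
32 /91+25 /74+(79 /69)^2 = 64132217 /32060574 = 2.00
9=9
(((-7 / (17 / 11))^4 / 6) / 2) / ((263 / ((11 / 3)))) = 386683451 / 790776828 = 0.49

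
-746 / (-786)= 373 / 393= 0.95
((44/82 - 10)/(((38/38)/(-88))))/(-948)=-8536/9717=-0.88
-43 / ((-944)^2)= -43 / 891136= -0.00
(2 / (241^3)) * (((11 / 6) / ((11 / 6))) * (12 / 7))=24 / 97982647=0.00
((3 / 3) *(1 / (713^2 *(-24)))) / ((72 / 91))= -91 / 878461632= -0.00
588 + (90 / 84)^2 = 115473 / 196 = 589.15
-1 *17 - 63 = -80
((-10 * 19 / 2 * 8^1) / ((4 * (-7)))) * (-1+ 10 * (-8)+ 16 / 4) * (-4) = 8360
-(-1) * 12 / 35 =12 / 35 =0.34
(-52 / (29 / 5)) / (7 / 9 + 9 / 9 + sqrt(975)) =37440 / 2282851-105300 * sqrt(39) / 2282851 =-0.27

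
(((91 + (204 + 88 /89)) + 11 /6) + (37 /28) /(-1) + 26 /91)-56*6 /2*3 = -1549129 /7476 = -207.21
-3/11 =-0.27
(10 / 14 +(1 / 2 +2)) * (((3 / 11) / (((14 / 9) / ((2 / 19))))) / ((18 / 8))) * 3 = 810 / 10241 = 0.08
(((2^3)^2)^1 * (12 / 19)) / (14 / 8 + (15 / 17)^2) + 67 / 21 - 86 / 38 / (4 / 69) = -92663573 / 4665108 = -19.86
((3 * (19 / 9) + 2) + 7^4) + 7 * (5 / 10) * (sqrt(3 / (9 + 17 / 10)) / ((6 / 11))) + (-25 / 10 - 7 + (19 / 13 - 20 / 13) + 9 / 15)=77 * sqrt(3210) / 1284 + 936139 / 390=2403.75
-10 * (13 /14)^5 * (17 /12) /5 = -6311981 /3226944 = -1.96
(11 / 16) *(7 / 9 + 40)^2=1481579 / 1296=1143.19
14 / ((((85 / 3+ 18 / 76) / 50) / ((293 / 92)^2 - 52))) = -3533933025 / 3445906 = -1025.55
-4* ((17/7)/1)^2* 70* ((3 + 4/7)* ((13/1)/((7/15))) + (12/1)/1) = -184117.43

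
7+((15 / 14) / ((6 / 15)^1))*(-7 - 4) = -629 / 28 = -22.46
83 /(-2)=-83 /2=-41.50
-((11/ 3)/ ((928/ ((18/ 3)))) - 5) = 2309/ 464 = 4.98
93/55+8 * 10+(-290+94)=-6287/55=-114.31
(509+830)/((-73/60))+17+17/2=-156957/146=-1075.05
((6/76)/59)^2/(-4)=-9/20106256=-0.00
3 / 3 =1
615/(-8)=-615/8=-76.88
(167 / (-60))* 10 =-167 / 6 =-27.83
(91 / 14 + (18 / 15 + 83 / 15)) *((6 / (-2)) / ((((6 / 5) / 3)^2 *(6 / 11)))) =-21835 / 48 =-454.90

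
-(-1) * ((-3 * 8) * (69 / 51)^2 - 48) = -26568 / 289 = -91.93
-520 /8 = -65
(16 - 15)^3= 1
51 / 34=3 / 2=1.50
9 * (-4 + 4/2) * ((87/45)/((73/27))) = -4698/365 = -12.87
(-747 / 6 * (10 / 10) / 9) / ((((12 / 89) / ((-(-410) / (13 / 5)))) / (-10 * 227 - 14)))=4323426425 / 117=36952362.61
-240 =-240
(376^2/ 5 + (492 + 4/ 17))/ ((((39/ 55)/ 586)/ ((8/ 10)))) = 19018962.86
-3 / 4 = -0.75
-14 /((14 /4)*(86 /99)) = -198 /43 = -4.60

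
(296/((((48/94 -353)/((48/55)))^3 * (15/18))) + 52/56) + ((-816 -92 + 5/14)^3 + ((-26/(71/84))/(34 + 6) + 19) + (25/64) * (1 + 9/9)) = -2204129503040867438605439642224711/2947760103791142974180000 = -747730285.18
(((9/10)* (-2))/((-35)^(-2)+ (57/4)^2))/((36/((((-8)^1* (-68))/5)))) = -0.03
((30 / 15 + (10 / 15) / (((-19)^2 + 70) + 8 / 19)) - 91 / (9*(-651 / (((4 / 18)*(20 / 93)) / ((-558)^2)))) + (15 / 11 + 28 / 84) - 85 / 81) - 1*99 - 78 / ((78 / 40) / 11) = -2637278111906814886 / 4917076247195343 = -536.35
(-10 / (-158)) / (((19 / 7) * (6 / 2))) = 0.01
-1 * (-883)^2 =-779689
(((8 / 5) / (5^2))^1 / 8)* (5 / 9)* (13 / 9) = 13 / 2025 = 0.01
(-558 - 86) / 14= -46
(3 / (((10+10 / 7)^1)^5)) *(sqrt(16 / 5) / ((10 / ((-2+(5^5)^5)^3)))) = 1334632757297158641760415065391498681732118129730224206007 *sqrt(5) / 40960000000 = 72859608650254521789955180000000000000000000000.00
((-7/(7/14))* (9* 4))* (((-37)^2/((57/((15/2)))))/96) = -143745/152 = -945.69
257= 257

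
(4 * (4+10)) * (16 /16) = 56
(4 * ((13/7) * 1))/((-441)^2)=52/1361367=0.00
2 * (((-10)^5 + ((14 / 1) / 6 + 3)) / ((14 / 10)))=-2999840 / 21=-142849.52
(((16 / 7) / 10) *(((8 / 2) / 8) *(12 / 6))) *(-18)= -144 / 35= -4.11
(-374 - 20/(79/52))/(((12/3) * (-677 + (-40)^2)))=-15293/145834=-0.10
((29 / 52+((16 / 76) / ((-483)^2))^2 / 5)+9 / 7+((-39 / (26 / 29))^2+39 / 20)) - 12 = 1884.04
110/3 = 36.67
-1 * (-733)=733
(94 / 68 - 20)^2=400689 / 1156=346.62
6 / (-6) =-1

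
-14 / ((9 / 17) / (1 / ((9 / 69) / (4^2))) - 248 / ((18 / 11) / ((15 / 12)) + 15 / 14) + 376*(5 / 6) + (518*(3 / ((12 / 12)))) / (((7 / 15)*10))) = -160541472 / 6217068355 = -0.03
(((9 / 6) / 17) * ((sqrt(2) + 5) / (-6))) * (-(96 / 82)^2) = 576 * sqrt(2) / 28577 + 2880 / 28577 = 0.13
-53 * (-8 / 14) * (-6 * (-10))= 12720 / 7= 1817.14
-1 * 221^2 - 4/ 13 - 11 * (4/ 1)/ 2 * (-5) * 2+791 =-621794/ 13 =-47830.31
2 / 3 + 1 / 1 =5 / 3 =1.67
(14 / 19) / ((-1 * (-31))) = 14 / 589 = 0.02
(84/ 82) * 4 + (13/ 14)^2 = 39857/ 8036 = 4.96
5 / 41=0.12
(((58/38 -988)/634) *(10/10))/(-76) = 18743/915496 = 0.02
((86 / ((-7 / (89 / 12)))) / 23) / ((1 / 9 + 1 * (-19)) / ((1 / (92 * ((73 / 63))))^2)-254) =6509727 / 353135774084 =0.00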